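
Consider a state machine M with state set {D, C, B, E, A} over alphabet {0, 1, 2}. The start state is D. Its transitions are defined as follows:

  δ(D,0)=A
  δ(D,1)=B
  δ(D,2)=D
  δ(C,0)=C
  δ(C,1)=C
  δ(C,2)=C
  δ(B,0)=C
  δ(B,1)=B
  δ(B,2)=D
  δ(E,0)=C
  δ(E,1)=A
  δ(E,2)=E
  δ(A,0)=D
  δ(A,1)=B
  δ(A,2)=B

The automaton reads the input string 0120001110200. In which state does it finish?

Trace: D -0-> A -1-> B -2-> D -0-> A -0-> D -0-> A -1-> B -1-> B -1-> B -0-> C -2-> C -0-> C -0-> C

C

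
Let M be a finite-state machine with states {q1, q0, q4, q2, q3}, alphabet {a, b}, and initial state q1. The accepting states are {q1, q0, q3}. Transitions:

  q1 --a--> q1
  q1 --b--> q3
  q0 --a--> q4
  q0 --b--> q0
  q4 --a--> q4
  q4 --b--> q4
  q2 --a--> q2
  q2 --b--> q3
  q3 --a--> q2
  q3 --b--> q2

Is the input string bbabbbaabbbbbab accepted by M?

Trace: q1 -b-> q3 -b-> q2 -a-> q2 -b-> q3 -b-> q2 -b-> q3 -a-> q2 -a-> q2 -b-> q3 -b-> q2 -b-> q3 -b-> q2 -b-> q3 -a-> q2 -b-> q3
End state q3 is accepting.

Yes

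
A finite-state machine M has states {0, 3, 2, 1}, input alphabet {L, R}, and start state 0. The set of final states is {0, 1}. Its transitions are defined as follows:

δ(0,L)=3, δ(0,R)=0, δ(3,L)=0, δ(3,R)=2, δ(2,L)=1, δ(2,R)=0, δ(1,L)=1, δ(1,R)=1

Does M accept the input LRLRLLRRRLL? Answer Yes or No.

Yes

Trace: 0 -L-> 3 -R-> 2 -L-> 1 -R-> 1 -L-> 1 -L-> 1 -R-> 1 -R-> 1 -R-> 1 -L-> 1 -L-> 1
End state 1 is accepting.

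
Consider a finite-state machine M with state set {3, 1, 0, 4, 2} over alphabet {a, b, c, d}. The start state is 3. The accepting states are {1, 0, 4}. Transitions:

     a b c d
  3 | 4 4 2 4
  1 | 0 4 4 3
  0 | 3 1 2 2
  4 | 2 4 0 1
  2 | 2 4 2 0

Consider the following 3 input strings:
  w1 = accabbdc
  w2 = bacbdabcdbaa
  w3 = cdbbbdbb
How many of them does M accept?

2

w1: 3 → 4 → 0 → 2 → 2 → 4 → 4 → 1 → 4  → end 4, accepted
w2: 3 → 4 → 2 → 2 → 4 → 1 → 0 → 1 → 4 → 1 → 4 → 2 → 2  → end 2, rejected
w3: 3 → 2 → 0 → 1 → 4 → 4 → 1 → 4 → 4  → end 4, accepted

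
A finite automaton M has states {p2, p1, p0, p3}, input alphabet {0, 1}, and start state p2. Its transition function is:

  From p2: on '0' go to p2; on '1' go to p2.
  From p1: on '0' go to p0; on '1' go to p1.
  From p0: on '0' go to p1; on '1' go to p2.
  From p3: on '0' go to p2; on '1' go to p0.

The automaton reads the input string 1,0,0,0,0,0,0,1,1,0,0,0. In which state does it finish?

p2

p2 → p2 → p2 → p2 → p2 → p2 → p2 → p2 → p2 → p2 → p2 → p2 → p2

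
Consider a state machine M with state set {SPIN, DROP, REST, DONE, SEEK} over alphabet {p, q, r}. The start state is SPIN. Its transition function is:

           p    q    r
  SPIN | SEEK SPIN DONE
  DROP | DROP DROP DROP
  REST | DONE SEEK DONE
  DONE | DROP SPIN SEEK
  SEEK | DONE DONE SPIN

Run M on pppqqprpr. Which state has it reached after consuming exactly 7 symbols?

DROP

SPIN → SEEK → DONE → DROP → DROP → DROP → DROP → DROP
After 7 symbols: DROP.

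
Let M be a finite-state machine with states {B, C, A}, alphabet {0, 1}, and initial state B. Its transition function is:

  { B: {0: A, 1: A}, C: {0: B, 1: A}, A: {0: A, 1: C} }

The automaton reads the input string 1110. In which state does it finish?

start at B
read '1': B → A
read '1': A → C
read '1': C → A
read '0': A → A

A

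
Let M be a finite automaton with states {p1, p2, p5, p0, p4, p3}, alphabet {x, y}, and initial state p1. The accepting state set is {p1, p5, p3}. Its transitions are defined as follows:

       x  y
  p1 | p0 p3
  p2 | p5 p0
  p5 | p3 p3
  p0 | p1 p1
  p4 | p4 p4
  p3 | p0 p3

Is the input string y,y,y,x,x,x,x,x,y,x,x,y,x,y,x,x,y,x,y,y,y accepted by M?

Yes

start at p1
read 'y': p1 → p3
read 'y': p3 → p3
read 'y': p3 → p3
read 'x': p3 → p0
read 'x': p0 → p1
read 'x': p1 → p0
read 'x': p0 → p1
read 'x': p1 → p0
read 'y': p0 → p1
read 'x': p1 → p0
read 'x': p0 → p1
read 'y': p1 → p3
read 'x': p3 → p0
read 'y': p0 → p1
read 'x': p1 → p0
read 'x': p0 → p1
read 'y': p1 → p3
read 'x': p3 → p0
read 'y': p0 → p1
read 'y': p1 → p3
read 'y': p3 → p3
End state p3 is accepting.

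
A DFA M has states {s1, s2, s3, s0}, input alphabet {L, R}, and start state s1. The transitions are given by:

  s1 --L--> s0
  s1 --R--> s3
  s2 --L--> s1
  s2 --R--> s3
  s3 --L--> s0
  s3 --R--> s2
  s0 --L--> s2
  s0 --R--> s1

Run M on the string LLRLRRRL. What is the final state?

s1

s1 → s0 → s2 → s3 → s0 → s1 → s3 → s2 → s1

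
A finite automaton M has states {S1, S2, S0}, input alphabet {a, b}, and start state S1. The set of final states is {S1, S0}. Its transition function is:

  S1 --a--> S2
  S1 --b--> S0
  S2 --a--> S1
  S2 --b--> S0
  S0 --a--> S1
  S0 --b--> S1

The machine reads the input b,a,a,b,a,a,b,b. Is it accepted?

S1 → S0 → S1 → S2 → S0 → S1 → S2 → S0 → S1
End state S1 is accepting.

Yes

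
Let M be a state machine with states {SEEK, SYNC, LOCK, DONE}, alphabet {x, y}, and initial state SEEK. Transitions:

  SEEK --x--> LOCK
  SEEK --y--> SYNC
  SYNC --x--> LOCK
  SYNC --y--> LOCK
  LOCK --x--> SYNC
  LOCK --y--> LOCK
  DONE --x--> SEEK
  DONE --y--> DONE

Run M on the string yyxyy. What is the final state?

LOCK

SEEK → SYNC → LOCK → SYNC → LOCK → LOCK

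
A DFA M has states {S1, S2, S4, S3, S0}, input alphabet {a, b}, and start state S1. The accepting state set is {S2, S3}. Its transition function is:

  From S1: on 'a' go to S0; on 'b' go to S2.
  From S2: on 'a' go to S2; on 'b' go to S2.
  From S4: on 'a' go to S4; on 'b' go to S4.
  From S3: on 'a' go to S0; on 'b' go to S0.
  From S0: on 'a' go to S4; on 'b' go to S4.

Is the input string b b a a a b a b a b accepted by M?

S1 → S2 → S2 → S2 → S2 → S2 → S2 → S2 → S2 → S2 → S2
End state S2 is accepting.

Yes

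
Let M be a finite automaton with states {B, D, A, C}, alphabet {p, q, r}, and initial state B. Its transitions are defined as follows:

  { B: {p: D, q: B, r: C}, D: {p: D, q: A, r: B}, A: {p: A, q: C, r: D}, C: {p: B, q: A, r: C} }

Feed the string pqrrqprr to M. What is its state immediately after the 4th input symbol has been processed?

Trace: B -p-> D -q-> A -r-> D -r-> B
After 4 symbols: B.

B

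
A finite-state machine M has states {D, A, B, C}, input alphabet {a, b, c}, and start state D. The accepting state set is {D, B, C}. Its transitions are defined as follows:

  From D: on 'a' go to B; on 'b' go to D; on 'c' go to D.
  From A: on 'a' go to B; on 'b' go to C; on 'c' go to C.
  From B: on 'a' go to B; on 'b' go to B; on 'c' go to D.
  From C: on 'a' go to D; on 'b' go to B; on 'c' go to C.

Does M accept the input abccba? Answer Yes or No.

D → B → B → D → D → D → B
End state B is accepting.

Yes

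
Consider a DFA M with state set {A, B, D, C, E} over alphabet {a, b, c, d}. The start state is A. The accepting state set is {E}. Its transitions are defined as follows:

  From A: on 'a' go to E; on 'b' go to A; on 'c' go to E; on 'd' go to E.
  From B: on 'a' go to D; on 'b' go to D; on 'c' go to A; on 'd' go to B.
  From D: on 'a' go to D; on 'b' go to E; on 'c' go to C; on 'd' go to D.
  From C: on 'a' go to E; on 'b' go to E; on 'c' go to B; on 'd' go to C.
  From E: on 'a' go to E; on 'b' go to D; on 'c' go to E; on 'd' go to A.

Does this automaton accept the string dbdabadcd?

No

start at A
read 'd': A → E
read 'b': E → D
read 'd': D → D
read 'a': D → D
read 'b': D → E
read 'a': E → E
read 'd': E → A
read 'c': A → E
read 'd': E → A
End state A is not accepting.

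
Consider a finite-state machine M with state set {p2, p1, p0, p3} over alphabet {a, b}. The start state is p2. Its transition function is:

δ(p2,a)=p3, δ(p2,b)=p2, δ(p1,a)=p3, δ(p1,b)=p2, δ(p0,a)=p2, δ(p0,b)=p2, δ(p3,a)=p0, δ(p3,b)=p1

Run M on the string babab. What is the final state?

p1

start at p2
read 'b': p2 → p2
read 'a': p2 → p3
read 'b': p3 → p1
read 'a': p1 → p3
read 'b': p3 → p1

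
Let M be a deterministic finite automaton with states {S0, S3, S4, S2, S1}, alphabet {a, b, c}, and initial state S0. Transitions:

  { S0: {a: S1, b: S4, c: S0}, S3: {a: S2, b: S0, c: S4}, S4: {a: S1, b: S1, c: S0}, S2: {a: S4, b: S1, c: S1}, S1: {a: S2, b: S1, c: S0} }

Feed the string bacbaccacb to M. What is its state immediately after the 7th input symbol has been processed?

Trace: S0 -b-> S4 -a-> S1 -c-> S0 -b-> S4 -a-> S1 -c-> S0 -c-> S0
After 7 symbols: S0.

S0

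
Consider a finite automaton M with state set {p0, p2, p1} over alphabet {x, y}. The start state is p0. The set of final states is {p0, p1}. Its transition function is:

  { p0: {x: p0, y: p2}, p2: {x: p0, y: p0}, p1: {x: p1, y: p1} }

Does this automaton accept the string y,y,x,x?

p0 → p2 → p0 → p0 → p0
End state p0 is accepting.

Yes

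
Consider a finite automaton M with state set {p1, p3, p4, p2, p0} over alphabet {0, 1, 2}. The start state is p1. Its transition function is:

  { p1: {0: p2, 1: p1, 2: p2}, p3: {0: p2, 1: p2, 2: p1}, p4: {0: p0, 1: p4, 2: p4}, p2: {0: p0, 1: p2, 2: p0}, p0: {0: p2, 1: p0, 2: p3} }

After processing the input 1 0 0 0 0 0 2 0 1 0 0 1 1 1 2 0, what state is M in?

p2

start at p1
read '1': p1 → p1
read '0': p1 → p2
read '0': p2 → p0
read '0': p0 → p2
read '0': p2 → p0
read '0': p0 → p2
read '2': p2 → p0
read '0': p0 → p2
read '1': p2 → p2
read '0': p2 → p0
read '0': p0 → p2
read '1': p2 → p2
read '1': p2 → p2
read '1': p2 → p2
read '2': p2 → p0
read '0': p0 → p2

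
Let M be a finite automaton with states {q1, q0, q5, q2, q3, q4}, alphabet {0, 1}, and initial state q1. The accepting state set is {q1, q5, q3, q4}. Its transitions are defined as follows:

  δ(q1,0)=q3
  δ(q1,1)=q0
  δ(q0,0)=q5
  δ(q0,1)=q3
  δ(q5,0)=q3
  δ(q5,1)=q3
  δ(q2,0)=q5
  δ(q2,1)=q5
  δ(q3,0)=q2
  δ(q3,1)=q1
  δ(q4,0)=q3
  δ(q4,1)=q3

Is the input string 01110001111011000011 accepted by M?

start at q1
read '0': q1 → q3
read '1': q3 → q1
read '1': q1 → q0
read '1': q0 → q3
read '0': q3 → q2
read '0': q2 → q5
read '0': q5 → q3
read '1': q3 → q1
read '1': q1 → q0
read '1': q0 → q3
read '1': q3 → q1
read '0': q1 → q3
read '1': q3 → q1
read '1': q1 → q0
read '0': q0 → q5
read '0': q5 → q3
read '0': q3 → q2
read '0': q2 → q5
read '1': q5 → q3
read '1': q3 → q1
End state q1 is accepting.

Yes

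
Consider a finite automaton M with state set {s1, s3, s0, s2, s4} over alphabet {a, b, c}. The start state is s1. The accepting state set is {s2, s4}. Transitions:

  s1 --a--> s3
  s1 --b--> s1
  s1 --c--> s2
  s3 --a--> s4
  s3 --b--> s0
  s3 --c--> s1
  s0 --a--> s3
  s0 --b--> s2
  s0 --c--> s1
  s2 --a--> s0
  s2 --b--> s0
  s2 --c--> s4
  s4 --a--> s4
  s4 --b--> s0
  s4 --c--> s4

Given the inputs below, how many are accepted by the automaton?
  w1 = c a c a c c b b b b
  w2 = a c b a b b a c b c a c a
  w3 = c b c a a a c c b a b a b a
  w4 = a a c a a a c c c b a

w1: Trace: s1 -c-> s2 -a-> s0 -c-> s1 -a-> s3 -c-> s1 -c-> s2 -b-> s0 -b-> s2 -b-> s0 -b-> s2  → end s2, accepted
w2: Trace: s1 -a-> s3 -c-> s1 -b-> s1 -a-> s3 -b-> s0 -b-> s2 -a-> s0 -c-> s1 -b-> s1 -c-> s2 -a-> s0 -c-> s1 -a-> s3  → end s3, rejected
w3: Trace: s1 -c-> s2 -b-> s0 -c-> s1 -a-> s3 -a-> s4 -a-> s4 -c-> s4 -c-> s4 -b-> s0 -a-> s3 -b-> s0 -a-> s3 -b-> s0 -a-> s3  → end s3, rejected
w4: Trace: s1 -a-> s3 -a-> s4 -c-> s4 -a-> s4 -a-> s4 -a-> s4 -c-> s4 -c-> s4 -c-> s4 -b-> s0 -a-> s3  → end s3, rejected

1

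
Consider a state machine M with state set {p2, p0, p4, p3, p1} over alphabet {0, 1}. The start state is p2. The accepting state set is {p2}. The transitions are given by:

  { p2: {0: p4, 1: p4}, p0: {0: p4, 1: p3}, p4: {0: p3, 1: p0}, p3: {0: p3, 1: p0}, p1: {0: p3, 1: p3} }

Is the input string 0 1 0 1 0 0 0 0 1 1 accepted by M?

Trace: p2 -0-> p4 -1-> p0 -0-> p4 -1-> p0 -0-> p4 -0-> p3 -0-> p3 -0-> p3 -1-> p0 -1-> p3
End state p3 is not accepting.

No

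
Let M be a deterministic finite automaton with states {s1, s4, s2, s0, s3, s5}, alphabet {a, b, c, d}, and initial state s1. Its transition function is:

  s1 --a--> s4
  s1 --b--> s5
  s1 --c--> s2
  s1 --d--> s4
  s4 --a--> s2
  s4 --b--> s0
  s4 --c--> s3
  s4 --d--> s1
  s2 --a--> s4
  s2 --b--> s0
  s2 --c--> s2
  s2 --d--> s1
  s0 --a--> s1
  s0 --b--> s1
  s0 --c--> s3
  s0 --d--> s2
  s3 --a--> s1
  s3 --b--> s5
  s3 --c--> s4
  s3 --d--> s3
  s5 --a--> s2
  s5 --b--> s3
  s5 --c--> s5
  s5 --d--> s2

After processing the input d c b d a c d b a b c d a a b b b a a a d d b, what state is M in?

start at s1
read 'd': s1 → s4
read 'c': s4 → s3
read 'b': s3 → s5
read 'd': s5 → s2
read 'a': s2 → s4
read 'c': s4 → s3
read 'd': s3 → s3
read 'b': s3 → s5
read 'a': s5 → s2
read 'b': s2 → s0
read 'c': s0 → s3
read 'd': s3 → s3
read 'a': s3 → s1
read 'a': s1 → s4
read 'b': s4 → s0
read 'b': s0 → s1
read 'b': s1 → s5
read 'a': s5 → s2
read 'a': s2 → s4
read 'a': s4 → s2
read 'd': s2 → s1
read 'd': s1 → s4
read 'b': s4 → s0

s0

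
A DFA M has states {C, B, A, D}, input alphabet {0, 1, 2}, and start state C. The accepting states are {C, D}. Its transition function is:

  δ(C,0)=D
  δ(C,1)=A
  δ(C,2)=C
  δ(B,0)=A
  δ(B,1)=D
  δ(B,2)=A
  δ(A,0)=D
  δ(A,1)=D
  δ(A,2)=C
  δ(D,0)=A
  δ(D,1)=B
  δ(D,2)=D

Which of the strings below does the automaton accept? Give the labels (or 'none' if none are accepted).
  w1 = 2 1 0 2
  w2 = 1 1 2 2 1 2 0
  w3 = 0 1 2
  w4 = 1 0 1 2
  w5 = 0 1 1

w1: C → C → A → D → D  → end D, accepted
w2: C → A → D → D → D → B → A → D  → end D, accepted
w3: C → D → B → A  → end A, rejected
w4: C → A → D → B → A  → end A, rejected
w5: C → D → B → D  → end D, accepted

w1, w2, w5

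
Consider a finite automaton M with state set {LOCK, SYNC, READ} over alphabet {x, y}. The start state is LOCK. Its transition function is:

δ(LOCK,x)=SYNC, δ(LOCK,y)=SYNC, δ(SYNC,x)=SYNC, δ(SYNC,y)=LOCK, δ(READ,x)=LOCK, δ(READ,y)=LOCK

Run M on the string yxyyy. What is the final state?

Trace: LOCK -y-> SYNC -x-> SYNC -y-> LOCK -y-> SYNC -y-> LOCK

LOCK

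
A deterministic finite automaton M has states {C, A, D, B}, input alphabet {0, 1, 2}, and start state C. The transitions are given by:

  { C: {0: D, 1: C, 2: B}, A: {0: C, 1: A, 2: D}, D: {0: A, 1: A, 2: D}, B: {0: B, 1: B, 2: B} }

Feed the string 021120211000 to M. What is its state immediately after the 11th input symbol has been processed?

D

start at C
read '0': C → D
read '2': D → D
read '1': D → A
read '1': A → A
read '2': A → D
read '0': D → A
read '2': A → D
read '1': D → A
read '1': A → A
read '0': A → C
read '0': C → D
After 11 symbols: D.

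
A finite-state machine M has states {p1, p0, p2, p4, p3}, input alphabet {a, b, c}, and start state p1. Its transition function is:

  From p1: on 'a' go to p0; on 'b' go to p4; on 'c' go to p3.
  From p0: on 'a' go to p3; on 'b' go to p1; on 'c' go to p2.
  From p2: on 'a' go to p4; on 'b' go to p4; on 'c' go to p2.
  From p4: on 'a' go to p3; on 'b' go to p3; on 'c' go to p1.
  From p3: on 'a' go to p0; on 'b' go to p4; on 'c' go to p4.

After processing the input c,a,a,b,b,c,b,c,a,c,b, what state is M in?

p1 → p3 → p0 → p3 → p4 → p3 → p4 → p3 → p4 → p3 → p4 → p3

p3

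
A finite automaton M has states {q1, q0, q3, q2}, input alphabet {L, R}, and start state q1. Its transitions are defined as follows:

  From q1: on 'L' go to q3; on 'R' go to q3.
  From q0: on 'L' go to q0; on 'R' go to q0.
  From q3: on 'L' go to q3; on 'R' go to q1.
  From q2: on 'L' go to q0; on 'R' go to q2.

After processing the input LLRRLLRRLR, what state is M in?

q1 → q3 → q3 → q1 → q3 → q3 → q3 → q1 → q3 → q3 → q1

q1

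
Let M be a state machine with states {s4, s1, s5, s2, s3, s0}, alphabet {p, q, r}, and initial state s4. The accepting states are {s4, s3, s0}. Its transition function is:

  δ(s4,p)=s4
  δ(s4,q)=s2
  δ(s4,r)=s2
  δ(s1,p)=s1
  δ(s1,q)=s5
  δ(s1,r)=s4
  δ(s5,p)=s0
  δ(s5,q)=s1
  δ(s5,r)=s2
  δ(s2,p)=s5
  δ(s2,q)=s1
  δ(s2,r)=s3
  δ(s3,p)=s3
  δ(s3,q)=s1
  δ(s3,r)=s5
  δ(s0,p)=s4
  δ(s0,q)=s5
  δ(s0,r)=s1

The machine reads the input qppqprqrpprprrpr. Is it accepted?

Trace: s4 -q-> s2 -p-> s5 -p-> s0 -q-> s5 -p-> s0 -r-> s1 -q-> s5 -r-> s2 -p-> s5 -p-> s0 -r-> s1 -p-> s1 -r-> s4 -r-> s2 -p-> s5 -r-> s2
End state s2 is not accepting.

No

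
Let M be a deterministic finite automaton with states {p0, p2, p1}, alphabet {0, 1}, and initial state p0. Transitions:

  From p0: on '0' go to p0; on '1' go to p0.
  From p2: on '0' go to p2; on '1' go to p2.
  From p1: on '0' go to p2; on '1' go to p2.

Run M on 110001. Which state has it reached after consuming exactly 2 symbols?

Trace: p0 -1-> p0 -1-> p0
After 2 symbols: p0.

p0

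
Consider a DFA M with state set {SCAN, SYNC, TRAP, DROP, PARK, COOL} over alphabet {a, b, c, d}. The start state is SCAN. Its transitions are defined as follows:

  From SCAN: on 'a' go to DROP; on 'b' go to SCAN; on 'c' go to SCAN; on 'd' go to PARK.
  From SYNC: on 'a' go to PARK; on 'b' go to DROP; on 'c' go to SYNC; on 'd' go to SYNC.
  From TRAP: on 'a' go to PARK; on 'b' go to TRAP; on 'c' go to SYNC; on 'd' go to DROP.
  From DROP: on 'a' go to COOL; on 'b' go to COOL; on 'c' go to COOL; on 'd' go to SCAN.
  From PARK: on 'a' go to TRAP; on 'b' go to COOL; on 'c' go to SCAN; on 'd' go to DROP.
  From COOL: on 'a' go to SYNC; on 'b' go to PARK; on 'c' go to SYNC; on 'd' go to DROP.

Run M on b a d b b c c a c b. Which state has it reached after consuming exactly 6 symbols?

start at SCAN
read 'b': SCAN → SCAN
read 'a': SCAN → DROP
read 'd': DROP → SCAN
read 'b': SCAN → SCAN
read 'b': SCAN → SCAN
read 'c': SCAN → SCAN
After 6 symbols: SCAN.

SCAN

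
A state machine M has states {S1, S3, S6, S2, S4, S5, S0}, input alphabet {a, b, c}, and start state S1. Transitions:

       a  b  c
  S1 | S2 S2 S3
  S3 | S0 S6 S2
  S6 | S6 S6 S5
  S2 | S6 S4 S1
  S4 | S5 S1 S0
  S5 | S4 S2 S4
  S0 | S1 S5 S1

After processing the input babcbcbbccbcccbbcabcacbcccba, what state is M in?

S6

Trace: S1 -b-> S2 -a-> S6 -b-> S6 -c-> S5 -b-> S2 -c-> S1 -b-> S2 -b-> S4 -c-> S0 -c-> S1 -b-> S2 -c-> S1 -c-> S3 -c-> S2 -b-> S4 -b-> S1 -c-> S3 -a-> S0 -b-> S5 -c-> S4 -a-> S5 -c-> S4 -b-> S1 -c-> S3 -c-> S2 -c-> S1 -b-> S2 -a-> S6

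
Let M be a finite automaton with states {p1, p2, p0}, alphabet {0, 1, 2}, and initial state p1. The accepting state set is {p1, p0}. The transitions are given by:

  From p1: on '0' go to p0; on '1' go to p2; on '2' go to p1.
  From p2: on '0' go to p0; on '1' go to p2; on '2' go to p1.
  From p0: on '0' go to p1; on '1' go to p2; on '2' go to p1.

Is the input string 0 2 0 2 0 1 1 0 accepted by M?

Yes

p1 → p0 → p1 → p0 → p1 → p0 → p2 → p2 → p0
End state p0 is accepting.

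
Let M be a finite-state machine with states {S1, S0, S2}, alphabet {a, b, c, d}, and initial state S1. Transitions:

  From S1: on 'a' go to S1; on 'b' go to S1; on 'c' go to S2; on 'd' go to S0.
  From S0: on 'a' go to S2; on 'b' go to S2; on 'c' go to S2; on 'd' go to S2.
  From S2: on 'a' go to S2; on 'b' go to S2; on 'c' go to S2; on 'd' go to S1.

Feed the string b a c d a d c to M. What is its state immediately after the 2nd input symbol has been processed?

S1

Trace: S1 -b-> S1 -a-> S1
After 2 symbols: S1.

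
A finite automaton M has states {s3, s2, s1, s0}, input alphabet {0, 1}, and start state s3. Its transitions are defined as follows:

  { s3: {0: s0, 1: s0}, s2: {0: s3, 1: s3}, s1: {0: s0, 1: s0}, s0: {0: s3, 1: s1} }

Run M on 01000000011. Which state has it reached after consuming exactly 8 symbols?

s3

start at s3
read '0': s3 → s0
read '1': s0 → s1
read '0': s1 → s0
read '0': s0 → s3
read '0': s3 → s0
read '0': s0 → s3
read '0': s3 → s0
read '0': s0 → s3
After 8 symbols: s3.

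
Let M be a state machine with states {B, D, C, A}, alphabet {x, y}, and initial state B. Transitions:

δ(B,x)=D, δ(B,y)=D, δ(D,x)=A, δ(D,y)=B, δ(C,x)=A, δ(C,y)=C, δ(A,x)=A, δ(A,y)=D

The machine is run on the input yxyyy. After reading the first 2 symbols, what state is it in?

A

B → D → A
After 2 symbols: A.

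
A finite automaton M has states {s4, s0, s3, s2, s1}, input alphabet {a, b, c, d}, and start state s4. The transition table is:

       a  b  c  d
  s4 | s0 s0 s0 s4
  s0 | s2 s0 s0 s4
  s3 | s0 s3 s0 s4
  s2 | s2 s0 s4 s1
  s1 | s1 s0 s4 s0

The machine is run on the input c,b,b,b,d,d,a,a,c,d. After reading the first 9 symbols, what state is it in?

Trace: s4 -c-> s0 -b-> s0 -b-> s0 -b-> s0 -d-> s4 -d-> s4 -a-> s0 -a-> s2 -c-> s4
After 9 symbols: s4.

s4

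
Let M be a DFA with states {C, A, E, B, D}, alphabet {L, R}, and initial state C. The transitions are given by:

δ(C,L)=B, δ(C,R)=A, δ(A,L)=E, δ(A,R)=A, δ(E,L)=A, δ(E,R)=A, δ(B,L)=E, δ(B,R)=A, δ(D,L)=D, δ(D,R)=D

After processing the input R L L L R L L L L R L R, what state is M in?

A

start at C
read 'R': C → A
read 'L': A → E
read 'L': E → A
read 'L': A → E
read 'R': E → A
read 'L': A → E
read 'L': E → A
read 'L': A → E
read 'L': E → A
read 'R': A → A
read 'L': A → E
read 'R': E → A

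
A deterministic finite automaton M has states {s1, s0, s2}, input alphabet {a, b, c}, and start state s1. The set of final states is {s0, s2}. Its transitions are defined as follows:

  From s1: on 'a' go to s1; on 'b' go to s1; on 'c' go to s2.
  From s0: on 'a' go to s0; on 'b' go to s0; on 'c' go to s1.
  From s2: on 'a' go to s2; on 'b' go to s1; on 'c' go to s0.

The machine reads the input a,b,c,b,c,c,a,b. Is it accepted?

Yes

start at s1
read 'a': s1 → s1
read 'b': s1 → s1
read 'c': s1 → s2
read 'b': s2 → s1
read 'c': s1 → s2
read 'c': s2 → s0
read 'a': s0 → s0
read 'b': s0 → s0
End state s0 is accepting.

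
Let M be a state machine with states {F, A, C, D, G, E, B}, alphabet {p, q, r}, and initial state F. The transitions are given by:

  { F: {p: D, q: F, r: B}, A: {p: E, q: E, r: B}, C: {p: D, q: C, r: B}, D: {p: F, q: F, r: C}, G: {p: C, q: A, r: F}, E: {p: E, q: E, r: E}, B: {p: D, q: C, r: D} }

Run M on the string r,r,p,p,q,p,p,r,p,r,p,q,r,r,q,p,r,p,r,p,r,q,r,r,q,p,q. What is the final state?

F

F → B → D → F → D → F → D → F → B → D → C → D → F → B → D → F → D → C → D → C → D → C → C → B → D → F → D → F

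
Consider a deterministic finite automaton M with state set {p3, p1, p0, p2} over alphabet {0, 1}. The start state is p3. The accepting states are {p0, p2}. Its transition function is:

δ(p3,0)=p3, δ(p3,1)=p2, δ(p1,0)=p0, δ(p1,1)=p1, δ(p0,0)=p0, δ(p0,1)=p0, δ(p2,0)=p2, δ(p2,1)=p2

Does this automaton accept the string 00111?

start at p3
read '0': p3 → p3
read '0': p3 → p3
read '1': p3 → p2
read '1': p2 → p2
read '1': p2 → p2
End state p2 is accepting.

Yes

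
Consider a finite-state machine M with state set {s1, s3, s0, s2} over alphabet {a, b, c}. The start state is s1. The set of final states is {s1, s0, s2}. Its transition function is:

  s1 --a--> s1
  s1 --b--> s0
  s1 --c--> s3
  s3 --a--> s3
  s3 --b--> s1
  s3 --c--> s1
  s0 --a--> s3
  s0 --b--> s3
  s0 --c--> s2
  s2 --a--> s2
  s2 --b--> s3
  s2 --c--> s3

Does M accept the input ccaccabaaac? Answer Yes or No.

s1 → s3 → s1 → s1 → s3 → s1 → s1 → s0 → s3 → s3 → s3 → s1
End state s1 is accepting.

Yes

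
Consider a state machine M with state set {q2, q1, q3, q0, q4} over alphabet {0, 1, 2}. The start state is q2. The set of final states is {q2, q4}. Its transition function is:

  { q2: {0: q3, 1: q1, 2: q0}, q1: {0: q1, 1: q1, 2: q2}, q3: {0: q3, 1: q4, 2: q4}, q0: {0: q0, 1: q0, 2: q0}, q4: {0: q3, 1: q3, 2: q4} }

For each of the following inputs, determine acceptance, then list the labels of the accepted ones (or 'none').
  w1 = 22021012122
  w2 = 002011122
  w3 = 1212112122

w1:
  start at q2
  read '2': q2 → q0
  read '2': q0 → q0
  read '0': q0 → q0
  read '2': q0 → q0
  read '1': q0 → q0
  read '0': q0 → q0
  read '1': q0 → q0
  read '2': q0 → q0
  read '1': q0 → q0
  read '2': q0 → q0
  read '2': q0 → q0
  end q0, rejected
w2:
  start at q2
  read '0': q2 → q3
  read '0': q3 → q3
  read '2': q3 → q4
  read '0': q4 → q3
  read '1': q3 → q4
  read '1': q4 → q3
  read '1': q3 → q4
  read '2': q4 → q4
  read '2': q4 → q4
  end q4, accepted
w3:
  start at q2
  read '1': q2 → q1
  read '2': q1 → q2
  read '1': q2 → q1
  read '2': q1 → q2
  read '1': q2 → q1
  read '1': q1 → q1
  read '2': q1 → q2
  read '1': q2 → q1
  read '2': q1 → q2
  read '2': q2 → q0
  end q0, rejected

w2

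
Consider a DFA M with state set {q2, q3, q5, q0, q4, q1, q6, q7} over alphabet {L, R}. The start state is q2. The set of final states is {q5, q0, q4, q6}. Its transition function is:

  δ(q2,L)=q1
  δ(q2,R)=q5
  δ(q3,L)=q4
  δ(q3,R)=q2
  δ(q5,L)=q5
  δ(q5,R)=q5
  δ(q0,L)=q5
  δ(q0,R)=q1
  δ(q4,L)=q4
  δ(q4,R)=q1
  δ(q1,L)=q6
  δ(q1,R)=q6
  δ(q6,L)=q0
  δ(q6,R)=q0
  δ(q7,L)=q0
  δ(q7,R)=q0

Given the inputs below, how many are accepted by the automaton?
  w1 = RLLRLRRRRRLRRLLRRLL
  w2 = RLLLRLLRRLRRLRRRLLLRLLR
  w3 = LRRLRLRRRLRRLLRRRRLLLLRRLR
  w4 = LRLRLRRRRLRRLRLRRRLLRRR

4

w1:
  start at q2
  read 'R': q2 → q5
  read 'L': q5 → q5
  read 'L': q5 → q5
  read 'R': q5 → q5
  read 'L': q5 → q5
  read 'R': q5 → q5
  read 'R': q5 → q5
  read 'R': q5 → q5
  read 'R': q5 → q5
  read 'R': q5 → q5
  read 'L': q5 → q5
  read 'R': q5 → q5
  read 'R': q5 → q5
  read 'L': q5 → q5
  read 'L': q5 → q5
  read 'R': q5 → q5
  read 'R': q5 → q5
  read 'L': q5 → q5
  read 'L': q5 → q5
  end q5, accepted
w2:
  start at q2
  read 'R': q2 → q5
  read 'L': q5 → q5
  read 'L': q5 → q5
  read 'L': q5 → q5
  read 'R': q5 → q5
  read 'L': q5 → q5
  read 'L': q5 → q5
  read 'R': q5 → q5
  read 'R': q5 → q5
  read 'L': q5 → q5
  read 'R': q5 → q5
  read 'R': q5 → q5
  read 'L': q5 → q5
  read 'R': q5 → q5
  read 'R': q5 → q5
  read 'R': q5 → q5
  read 'L': q5 → q5
  read 'L': q5 → q5
  read 'L': q5 → q5
  read 'R': q5 → q5
  read 'L': q5 → q5
  read 'L': q5 → q5
  read 'R': q5 → q5
  end q5, accepted
w3:
  start at q2
  read 'L': q2 → q1
  read 'R': q1 → q6
  read 'R': q6 → q0
  read 'L': q0 → q5
  read 'R': q5 → q5
  read 'L': q5 → q5
  read 'R': q5 → q5
  read 'R': q5 → q5
  read 'R': q5 → q5
  read 'L': q5 → q5
  read 'R': q5 → q5
  read 'R': q5 → q5
  read 'L': q5 → q5
  read 'L': q5 → q5
  read 'R': q5 → q5
  read 'R': q5 → q5
  read 'R': q5 → q5
  read 'R': q5 → q5
  read 'L': q5 → q5
  read 'L': q5 → q5
  read 'L': q5 → q5
  read 'L': q5 → q5
  read 'R': q5 → q5
  read 'R': q5 → q5
  read 'L': q5 → q5
  read 'R': q5 → q5
  end q5, accepted
w4:
  start at q2
  read 'L': q2 → q1
  read 'R': q1 → q6
  read 'L': q6 → q0
  read 'R': q0 → q1
  read 'L': q1 → q6
  read 'R': q6 → q0
  read 'R': q0 → q1
  read 'R': q1 → q6
  read 'R': q6 → q0
  read 'L': q0 → q5
  read 'R': q5 → q5
  read 'R': q5 → q5
  read 'L': q5 → q5
  read 'R': q5 → q5
  read 'L': q5 → q5
  read 'R': q5 → q5
  read 'R': q5 → q5
  read 'R': q5 → q5
  read 'L': q5 → q5
  read 'L': q5 → q5
  read 'R': q5 → q5
  read 'R': q5 → q5
  read 'R': q5 → q5
  end q5, accepted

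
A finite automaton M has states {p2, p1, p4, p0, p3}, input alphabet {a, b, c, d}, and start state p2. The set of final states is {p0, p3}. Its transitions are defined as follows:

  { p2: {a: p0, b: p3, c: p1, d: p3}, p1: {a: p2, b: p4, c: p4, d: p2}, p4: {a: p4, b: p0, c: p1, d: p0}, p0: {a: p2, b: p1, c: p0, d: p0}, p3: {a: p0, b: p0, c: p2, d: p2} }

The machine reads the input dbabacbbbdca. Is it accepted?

No

start at p2
read 'd': p2 → p3
read 'b': p3 → p0
read 'a': p0 → p2
read 'b': p2 → p3
read 'a': p3 → p0
read 'c': p0 → p0
read 'b': p0 → p1
read 'b': p1 → p4
read 'b': p4 → p0
read 'd': p0 → p0
read 'c': p0 → p0
read 'a': p0 → p2
End state p2 is not accepting.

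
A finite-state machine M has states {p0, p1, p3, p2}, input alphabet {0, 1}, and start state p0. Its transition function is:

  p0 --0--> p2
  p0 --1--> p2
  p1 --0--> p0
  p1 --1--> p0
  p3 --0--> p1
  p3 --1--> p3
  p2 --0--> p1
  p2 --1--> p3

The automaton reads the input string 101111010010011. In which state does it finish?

p2

p0 → p2 → p1 → p0 → p2 → p3 → p3 → p1 → p0 → p2 → p1 → p0 → p2 → p1 → p0 → p2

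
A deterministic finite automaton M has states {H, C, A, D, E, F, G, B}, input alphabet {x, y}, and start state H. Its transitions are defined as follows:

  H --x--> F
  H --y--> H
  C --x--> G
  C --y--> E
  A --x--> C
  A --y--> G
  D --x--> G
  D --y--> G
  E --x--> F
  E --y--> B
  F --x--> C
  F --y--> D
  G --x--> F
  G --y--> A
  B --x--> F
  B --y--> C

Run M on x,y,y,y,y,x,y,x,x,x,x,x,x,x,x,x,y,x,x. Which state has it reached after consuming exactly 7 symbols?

D

H → F → D → G → A → G → F → D
After 7 symbols: D.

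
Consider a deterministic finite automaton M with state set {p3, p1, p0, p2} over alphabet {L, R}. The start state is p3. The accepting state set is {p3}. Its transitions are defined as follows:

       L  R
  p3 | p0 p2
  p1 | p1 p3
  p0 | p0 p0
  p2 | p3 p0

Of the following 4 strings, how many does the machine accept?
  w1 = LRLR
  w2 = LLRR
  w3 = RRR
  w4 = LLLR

w1: Trace: p3 -L-> p0 -R-> p0 -L-> p0 -R-> p0  → end p0, rejected
w2: Trace: p3 -L-> p0 -L-> p0 -R-> p0 -R-> p0  → end p0, rejected
w3: Trace: p3 -R-> p2 -R-> p0 -R-> p0  → end p0, rejected
w4: Trace: p3 -L-> p0 -L-> p0 -L-> p0 -R-> p0  → end p0, rejected

0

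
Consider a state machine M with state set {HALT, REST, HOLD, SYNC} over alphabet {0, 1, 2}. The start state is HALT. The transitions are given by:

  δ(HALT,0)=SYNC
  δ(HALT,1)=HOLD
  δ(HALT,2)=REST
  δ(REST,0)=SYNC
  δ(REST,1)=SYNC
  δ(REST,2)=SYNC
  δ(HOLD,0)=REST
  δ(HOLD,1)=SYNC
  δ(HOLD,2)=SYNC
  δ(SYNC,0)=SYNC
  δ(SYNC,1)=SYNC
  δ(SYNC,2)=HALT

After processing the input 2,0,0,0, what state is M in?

SYNC

Trace: HALT -2-> REST -0-> SYNC -0-> SYNC -0-> SYNC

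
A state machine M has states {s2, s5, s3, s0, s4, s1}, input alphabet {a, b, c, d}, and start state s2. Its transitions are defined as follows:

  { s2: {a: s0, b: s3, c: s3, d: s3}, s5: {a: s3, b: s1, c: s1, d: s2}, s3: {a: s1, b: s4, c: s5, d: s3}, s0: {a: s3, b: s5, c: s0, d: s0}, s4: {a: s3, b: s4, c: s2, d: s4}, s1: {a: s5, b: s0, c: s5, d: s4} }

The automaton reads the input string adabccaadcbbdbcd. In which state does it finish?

Trace: s2 -a-> s0 -d-> s0 -a-> s3 -b-> s4 -c-> s2 -c-> s3 -a-> s1 -a-> s5 -d-> s2 -c-> s3 -b-> s4 -b-> s4 -d-> s4 -b-> s4 -c-> s2 -d-> s3

s3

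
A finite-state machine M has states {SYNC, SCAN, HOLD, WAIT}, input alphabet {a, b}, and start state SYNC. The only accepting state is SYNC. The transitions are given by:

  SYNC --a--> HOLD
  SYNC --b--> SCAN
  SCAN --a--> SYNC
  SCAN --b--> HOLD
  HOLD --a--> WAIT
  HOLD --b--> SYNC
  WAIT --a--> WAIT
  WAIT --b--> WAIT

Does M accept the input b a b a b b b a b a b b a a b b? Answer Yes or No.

start at SYNC
read 'b': SYNC → SCAN
read 'a': SCAN → SYNC
read 'b': SYNC → SCAN
read 'a': SCAN → SYNC
read 'b': SYNC → SCAN
read 'b': SCAN → HOLD
read 'b': HOLD → SYNC
read 'a': SYNC → HOLD
read 'b': HOLD → SYNC
read 'a': SYNC → HOLD
read 'b': HOLD → SYNC
read 'b': SYNC → SCAN
read 'a': SCAN → SYNC
read 'a': SYNC → HOLD
read 'b': HOLD → SYNC
read 'b': SYNC → SCAN
End state SCAN is not accepting.

No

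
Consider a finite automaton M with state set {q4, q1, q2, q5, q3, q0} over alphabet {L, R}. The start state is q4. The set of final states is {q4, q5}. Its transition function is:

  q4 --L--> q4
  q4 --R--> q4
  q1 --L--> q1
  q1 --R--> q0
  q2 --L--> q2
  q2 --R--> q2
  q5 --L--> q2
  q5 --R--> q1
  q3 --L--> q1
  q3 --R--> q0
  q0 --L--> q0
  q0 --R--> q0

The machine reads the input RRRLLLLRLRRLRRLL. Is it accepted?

Yes

start at q4
read 'R': q4 → q4
read 'R': q4 → q4
read 'R': q4 → q4
read 'L': q4 → q4
read 'L': q4 → q4
read 'L': q4 → q4
read 'L': q4 → q4
read 'R': q4 → q4
read 'L': q4 → q4
read 'R': q4 → q4
read 'R': q4 → q4
read 'L': q4 → q4
read 'R': q4 → q4
read 'R': q4 → q4
read 'L': q4 → q4
read 'L': q4 → q4
End state q4 is accepting.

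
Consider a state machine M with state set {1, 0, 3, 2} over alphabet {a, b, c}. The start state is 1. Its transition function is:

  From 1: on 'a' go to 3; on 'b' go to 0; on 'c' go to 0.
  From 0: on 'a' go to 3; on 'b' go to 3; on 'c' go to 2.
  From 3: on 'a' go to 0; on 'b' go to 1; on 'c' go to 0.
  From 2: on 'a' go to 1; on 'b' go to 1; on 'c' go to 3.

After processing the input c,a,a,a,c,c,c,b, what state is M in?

1

start at 1
read 'c': 1 → 0
read 'a': 0 → 3
read 'a': 3 → 0
read 'a': 0 → 3
read 'c': 3 → 0
read 'c': 0 → 2
read 'c': 2 → 3
read 'b': 3 → 1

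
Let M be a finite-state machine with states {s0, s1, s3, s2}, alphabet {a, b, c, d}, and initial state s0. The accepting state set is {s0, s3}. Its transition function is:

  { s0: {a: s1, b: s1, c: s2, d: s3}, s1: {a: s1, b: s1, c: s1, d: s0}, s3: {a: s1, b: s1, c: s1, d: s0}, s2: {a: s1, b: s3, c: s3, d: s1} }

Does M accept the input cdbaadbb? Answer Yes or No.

No

Trace: s0 -c-> s2 -d-> s1 -b-> s1 -a-> s1 -a-> s1 -d-> s0 -b-> s1 -b-> s1
End state s1 is not accepting.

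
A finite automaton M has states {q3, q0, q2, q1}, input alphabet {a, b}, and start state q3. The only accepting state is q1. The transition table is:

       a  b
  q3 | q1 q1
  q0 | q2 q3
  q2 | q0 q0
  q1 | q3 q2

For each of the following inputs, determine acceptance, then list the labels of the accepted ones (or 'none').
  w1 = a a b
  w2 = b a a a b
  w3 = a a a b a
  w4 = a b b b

w1, w2

w1:
  start at q3
  read 'a': q3 → q1
  read 'a': q1 → q3
  read 'b': q3 → q1
  end q1, accepted
w2:
  start at q3
  read 'b': q3 → q1
  read 'a': q1 → q3
  read 'a': q3 → q1
  read 'a': q1 → q3
  read 'b': q3 → q1
  end q1, accepted
w3:
  start at q3
  read 'a': q3 → q1
  read 'a': q1 → q3
  read 'a': q3 → q1
  read 'b': q1 → q2
  read 'a': q2 → q0
  end q0, rejected
w4:
  start at q3
  read 'a': q3 → q1
  read 'b': q1 → q2
  read 'b': q2 → q0
  read 'b': q0 → q3
  end q3, rejected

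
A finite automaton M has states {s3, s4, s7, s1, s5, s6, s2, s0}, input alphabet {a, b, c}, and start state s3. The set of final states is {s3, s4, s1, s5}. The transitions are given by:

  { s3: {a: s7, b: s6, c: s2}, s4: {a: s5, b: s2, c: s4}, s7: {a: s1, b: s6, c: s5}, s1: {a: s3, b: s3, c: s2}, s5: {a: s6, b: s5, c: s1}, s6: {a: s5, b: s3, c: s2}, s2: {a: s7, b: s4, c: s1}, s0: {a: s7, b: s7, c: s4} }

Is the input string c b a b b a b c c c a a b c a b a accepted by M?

Yes

s3 → s2 → s4 → s5 → s5 → s5 → s6 → s3 → s2 → s1 → s2 → s7 → s1 → s3 → s2 → s7 → s6 → s5
End state s5 is accepting.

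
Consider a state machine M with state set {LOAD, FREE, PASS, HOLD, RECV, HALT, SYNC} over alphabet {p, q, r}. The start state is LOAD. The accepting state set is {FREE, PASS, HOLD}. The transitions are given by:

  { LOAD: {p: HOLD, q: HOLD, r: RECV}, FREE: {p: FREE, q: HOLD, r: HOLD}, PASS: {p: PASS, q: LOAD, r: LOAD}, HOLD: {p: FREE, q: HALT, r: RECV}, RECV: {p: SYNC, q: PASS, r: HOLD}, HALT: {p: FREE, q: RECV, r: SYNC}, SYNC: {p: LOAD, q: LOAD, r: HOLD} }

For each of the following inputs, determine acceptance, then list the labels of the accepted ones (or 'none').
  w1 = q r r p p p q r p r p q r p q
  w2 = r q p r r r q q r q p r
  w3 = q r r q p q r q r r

w1: LOAD → HOLD → RECV → HOLD → FREE → FREE → FREE → HOLD → RECV → SYNC → HOLD → FREE → HOLD → RECV → SYNC → LOAD  → end LOAD, rejected
w2: LOAD → RECV → PASS → PASS → LOAD → RECV → HOLD → HALT → RECV → HOLD → HALT → FREE → HOLD  → end HOLD, accepted
w3: LOAD → HOLD → RECV → HOLD → HALT → FREE → HOLD → RECV → PASS → LOAD → RECV  → end RECV, rejected

w2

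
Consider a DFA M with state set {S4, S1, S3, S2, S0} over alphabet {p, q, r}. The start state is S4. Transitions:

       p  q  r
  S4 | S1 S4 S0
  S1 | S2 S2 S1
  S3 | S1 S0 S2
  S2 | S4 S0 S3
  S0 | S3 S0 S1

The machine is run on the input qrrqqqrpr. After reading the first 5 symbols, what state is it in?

S0

Trace: S4 -q-> S4 -r-> S0 -r-> S1 -q-> S2 -q-> S0
After 5 symbols: S0.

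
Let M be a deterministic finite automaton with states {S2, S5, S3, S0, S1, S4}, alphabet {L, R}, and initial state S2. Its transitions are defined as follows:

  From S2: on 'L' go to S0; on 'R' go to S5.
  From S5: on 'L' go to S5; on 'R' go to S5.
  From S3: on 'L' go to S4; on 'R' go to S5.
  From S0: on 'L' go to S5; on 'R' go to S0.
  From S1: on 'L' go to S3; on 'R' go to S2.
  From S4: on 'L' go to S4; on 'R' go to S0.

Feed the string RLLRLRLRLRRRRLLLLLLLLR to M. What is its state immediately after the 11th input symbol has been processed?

S5

S2 → S5 → S5 → S5 → S5 → S5 → S5 → S5 → S5 → S5 → S5 → S5
After 11 symbols: S5.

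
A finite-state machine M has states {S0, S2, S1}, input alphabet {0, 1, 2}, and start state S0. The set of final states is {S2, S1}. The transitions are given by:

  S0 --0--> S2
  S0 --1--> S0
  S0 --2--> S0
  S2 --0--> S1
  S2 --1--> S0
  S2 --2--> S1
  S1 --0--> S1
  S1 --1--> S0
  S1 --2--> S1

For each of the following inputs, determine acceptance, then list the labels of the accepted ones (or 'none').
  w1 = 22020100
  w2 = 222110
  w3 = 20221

w1: Trace: S0 -2-> S0 -2-> S0 -0-> S2 -2-> S1 -0-> S1 -1-> S0 -0-> S2 -0-> S1  → end S1, accepted
w2: Trace: S0 -2-> S0 -2-> S0 -2-> S0 -1-> S0 -1-> S0 -0-> S2  → end S2, accepted
w3: Trace: S0 -2-> S0 -0-> S2 -2-> S1 -2-> S1 -1-> S0  → end S0, rejected

w1, w2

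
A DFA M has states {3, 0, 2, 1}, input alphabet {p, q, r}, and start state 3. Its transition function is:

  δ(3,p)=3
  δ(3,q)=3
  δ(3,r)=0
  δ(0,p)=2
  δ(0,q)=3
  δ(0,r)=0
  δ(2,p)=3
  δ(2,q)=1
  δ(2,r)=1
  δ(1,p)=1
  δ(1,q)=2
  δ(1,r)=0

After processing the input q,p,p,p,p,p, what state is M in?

Trace: 3 -q-> 3 -p-> 3 -p-> 3 -p-> 3 -p-> 3 -p-> 3

3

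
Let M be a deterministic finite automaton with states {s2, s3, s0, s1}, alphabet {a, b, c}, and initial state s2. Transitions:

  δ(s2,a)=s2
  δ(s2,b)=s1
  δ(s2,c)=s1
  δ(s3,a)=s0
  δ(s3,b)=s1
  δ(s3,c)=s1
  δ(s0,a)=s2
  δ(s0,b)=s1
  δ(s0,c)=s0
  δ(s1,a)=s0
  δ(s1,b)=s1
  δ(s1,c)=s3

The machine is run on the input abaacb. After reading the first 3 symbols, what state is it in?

start at s2
read 'a': s2 → s2
read 'b': s2 → s1
read 'a': s1 → s0
After 3 symbols: s0.

s0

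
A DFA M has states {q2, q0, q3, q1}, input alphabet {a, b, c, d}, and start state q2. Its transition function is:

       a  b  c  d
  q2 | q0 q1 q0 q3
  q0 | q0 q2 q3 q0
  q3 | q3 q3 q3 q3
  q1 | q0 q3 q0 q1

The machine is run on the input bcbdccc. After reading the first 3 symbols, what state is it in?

q2

q2 → q1 → q0 → q2
After 3 symbols: q2.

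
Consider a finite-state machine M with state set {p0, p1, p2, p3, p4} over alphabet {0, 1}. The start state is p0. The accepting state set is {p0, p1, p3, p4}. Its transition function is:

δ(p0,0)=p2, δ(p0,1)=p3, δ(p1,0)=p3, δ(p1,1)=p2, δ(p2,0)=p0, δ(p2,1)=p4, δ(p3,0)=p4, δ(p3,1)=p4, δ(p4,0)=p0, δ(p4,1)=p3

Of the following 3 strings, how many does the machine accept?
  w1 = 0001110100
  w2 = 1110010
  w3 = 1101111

3

w1:
  start at p0
  read '0': p0 → p2
  read '0': p2 → p0
  read '0': p0 → p2
  read '1': p2 → p4
  read '1': p4 → p3
  read '1': p3 → p4
  read '0': p4 → p0
  read '1': p0 → p3
  read '0': p3 → p4
  read '0': p4 → p0
  end p0, accepted
w2:
  start at p0
  read '1': p0 → p3
  read '1': p3 → p4
  read '1': p4 → p3
  read '0': p3 → p4
  read '0': p4 → p0
  read '1': p0 → p3
  read '0': p3 → p4
  end p4, accepted
w3:
  start at p0
  read '1': p0 → p3
  read '1': p3 → p4
  read '0': p4 → p0
  read '1': p0 → p3
  read '1': p3 → p4
  read '1': p4 → p3
  read '1': p3 → p4
  end p4, accepted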